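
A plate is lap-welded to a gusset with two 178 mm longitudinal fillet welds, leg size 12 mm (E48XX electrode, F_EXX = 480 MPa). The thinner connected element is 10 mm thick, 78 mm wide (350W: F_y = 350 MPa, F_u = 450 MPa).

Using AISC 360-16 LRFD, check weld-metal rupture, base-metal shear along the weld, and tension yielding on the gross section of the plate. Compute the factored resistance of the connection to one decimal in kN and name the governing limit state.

245.7 kN (gross-section yield governs)

Weld metal: throat = 0.707×12 = 8.484 mm, L = 2×178 = 356 mm. φR_n = 0.75 × 0.6 × 480 × 8.484 × 356 = 652.4 kN.
Base metal shear (10 mm plate): yield φR_n = 1.0×0.6×350×10×356 = 747.6 kN; rupture φR_n = 0.75×0.6×450×10×356 = 720.9 kN; take 720.9 kN (rupture).
Tension yield (gross): A_g = 78×10 = 780 mm². φR_n = 0.90 × 350 × 780 = 245.7 kN.
Governing: min(652.4, 720.9, 245.7) = 245.7 kN → gross-section yield.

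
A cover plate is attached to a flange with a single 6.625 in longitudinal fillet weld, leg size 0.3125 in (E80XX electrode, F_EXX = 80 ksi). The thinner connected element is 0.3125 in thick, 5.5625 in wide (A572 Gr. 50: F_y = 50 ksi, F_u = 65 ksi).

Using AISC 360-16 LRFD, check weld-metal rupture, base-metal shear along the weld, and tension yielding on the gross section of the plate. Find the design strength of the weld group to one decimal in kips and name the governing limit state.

Weld metal: throat = 0.707×0.3125 = 0.22094 in, L = 6.625 in. φR_n = 0.75 × 0.6 × 80 × 0.22094 × 6.625 = 52.7 kips.
Base metal shear (0.3125 in plate): yield φR_n = 1.0×0.6×50×0.3125×6.625 = 62.1 kips; rupture φR_n = 0.75×0.6×65×0.3125×6.625 = 60.6 kips; take 60.6 kips (rupture).
Tension yield (gross): A_g = 5.5625×0.3125 = 1.7383 in². φR_n = 0.90 × 50 × 1.7383 = 78.2 kips.
Governing: min(52.7, 60.6, 78.2) = 52.7 kips → weld metal.

52.7 kips (weld metal governs)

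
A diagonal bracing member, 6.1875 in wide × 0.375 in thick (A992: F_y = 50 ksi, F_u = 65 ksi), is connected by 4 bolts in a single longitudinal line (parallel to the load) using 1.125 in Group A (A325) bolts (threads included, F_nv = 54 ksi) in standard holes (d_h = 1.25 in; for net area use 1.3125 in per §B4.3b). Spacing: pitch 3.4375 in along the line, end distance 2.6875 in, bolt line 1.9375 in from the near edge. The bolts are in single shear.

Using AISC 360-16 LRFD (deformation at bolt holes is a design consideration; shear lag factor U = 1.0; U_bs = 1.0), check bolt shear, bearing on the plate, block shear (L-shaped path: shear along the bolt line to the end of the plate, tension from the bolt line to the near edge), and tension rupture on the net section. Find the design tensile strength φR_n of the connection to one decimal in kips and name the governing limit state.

Bolt shear: A_b = π(1.125)²/4 = 0.99402 in². φR_n = 0.75 × 54 × 0.99402 × 4 × 1 = 161.0 kips.
Bearing (0.375 in plate, F_u = 65 ksi): end bolts L_c = 2.6875 − 1.25/2 = 2.0625, R_n = min(1.2×2.0625×0.375×65, 2.4×1.125×0.375×65) = 60.328 kips/bolt; interior L_c = 3.4375 − 1.25 = 2.1875, R_n = 63.984 kips/bolt. φR_n = 0.75 × (1×60.328 + 3×63.984) = 189.2 kips.
Block shear: shear path 1×[2.6875+3×3.4375] = 1×13 in, A_gv = 4.875, A_nv = 1×(13 − 3.5×1.3125)×0.375 = 3.1523 in²; tension to near edge: (1.9375 − 0.5×1.3125)×0.375 = 0.48047 in². R_n = min(0.6×65×3.1523, 0.6×50×4.875) + 1.0×65×0.48047 = min(122.94, 146.25) + 31.231 = 154.17 kips. φR_n = 0.75 × 154.17 = 115.6 kips.
Tension rupture (net): A_n = (6.1875 − 1×1.3125)×0.375 = 1.8281 in² (U = 1.0, A_e = A_n). φR_n = 0.75 × 65 × 1.8281 = 89.1 kips.
Governing: min(161.0, 189.2, 115.6, 89.1) = 89.1 kips → net-section rupture.

89.1 kips (net-section rupture governs)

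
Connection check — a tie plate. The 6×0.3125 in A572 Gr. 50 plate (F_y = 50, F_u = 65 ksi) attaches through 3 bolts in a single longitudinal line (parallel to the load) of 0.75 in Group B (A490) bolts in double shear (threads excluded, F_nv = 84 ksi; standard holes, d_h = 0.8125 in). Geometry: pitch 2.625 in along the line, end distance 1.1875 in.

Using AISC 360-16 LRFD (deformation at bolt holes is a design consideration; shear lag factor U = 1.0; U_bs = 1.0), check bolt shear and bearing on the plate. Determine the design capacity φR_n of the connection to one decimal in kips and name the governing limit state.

69.1 kips (bearing governs)

Bolt shear: A_b = π(0.75)²/4 = 0.44179 in². φR_n = 0.75 × 84 × 0.44179 × 3 × 2 = 167.0 kips.
Bearing (0.3125 in plate, F_u = 65 ksi): end bolts L_c = 1.1875 − 0.8125/2 = 0.78125, R_n = min(1.2×0.78125×0.3125×65, 2.4×0.75×0.3125×65) = 19.043 kips/bolt; interior L_c = 2.625 − 0.8125 = 1.8125, R_n = 36.563 kips/bolt. φR_n = 0.75 × (1×19.043 + 2×36.563) = 69.1 kips.
Governing: min(167.0, 69.1) = 69.1 kips → bearing.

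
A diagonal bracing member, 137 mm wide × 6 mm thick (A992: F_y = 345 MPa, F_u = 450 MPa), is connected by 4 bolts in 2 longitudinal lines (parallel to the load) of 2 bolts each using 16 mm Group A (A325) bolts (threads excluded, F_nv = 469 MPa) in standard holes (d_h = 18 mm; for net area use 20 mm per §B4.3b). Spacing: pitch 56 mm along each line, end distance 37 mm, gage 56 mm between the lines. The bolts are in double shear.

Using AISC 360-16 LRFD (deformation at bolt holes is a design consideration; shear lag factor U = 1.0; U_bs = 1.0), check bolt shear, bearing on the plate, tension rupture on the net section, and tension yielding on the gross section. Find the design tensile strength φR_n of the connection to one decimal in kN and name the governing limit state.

Bolt shear: A_b = π(16)²/4 = 201.06 mm². φR_n = 0.75 × 469 × 201.06 × 4 × 2 = 565.8 kN.
Bearing (6 mm plate, F_u = 450 MPa): end bolts L_c = 37 − 18/2 = 28, R_n = min(1.2×28×6×450, 2.4×16×6×450) = 90.72 kN/bolt; interior L_c = 56 − 18 = 38, R_n = 103.68 kN/bolt. φR_n = 0.75 × (2×90.72 + 2×103.68) = 291.6 kN.
Tension rupture (net): A_n = (137 − 2×20)×6 = 582 mm² (U = 1.0, A_e = A_n). φR_n = 0.75 × 450 × 582 = 196.4 kN.
Tension yield (gross): A_g = 137×6 = 822 mm². φR_n = 0.90 × 345 × 822 = 255.2 kN.
Governing: min(565.8, 291.6, 196.4, 255.2) = 196.4 kN → net-section rupture.

196.4 kN (net-section rupture governs)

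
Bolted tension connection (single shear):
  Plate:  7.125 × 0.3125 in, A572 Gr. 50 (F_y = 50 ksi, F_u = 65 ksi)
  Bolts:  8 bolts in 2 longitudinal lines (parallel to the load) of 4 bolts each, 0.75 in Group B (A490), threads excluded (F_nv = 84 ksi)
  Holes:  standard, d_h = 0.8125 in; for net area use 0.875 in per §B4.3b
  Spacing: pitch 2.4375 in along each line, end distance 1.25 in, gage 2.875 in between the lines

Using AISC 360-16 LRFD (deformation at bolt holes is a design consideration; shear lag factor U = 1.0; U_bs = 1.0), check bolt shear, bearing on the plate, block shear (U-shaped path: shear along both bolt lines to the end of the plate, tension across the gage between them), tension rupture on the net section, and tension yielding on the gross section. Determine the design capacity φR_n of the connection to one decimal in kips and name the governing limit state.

Bolt shear: A_b = π(0.75)²/4 = 0.44179 in². φR_n = 0.75 × 84 × 0.44179 × 8 × 1 = 222.7 kips.
Bearing (0.3125 in plate, F_u = 65 ksi): end bolts L_c = 1.25 − 0.8125/2 = 0.84375, R_n = min(1.2×0.84375×0.3125×65, 2.4×0.75×0.3125×65) = 20.566 kips/bolt; interior L_c = 2.4375 − 0.8125 = 1.625, R_n = 36.563 kips/bolt. φR_n = 0.75 × (2×20.566 + 6×36.563) = 195.4 kips.
Block shear: shear path 2×[1.25+3×2.4375] = 2×8.5625 in, A_gv = 5.3516, A_nv = 2×(8.5625 − 3.5×0.875)×0.3125 = 3.4375 in²; tension across gage: (2.875 − 1×0.875)×0.3125 = 0.625 in². R_n = min(0.6×65×3.4375, 0.6×50×5.3516) + 1.0×65×0.625 = min(134.06, 160.55) + 40.625 = 174.69 kips. φR_n = 0.75 × 174.69 = 131.0 kips.
Tension rupture (net): A_n = (7.125 − 2×0.875)×0.3125 = 1.6797 in² (U = 1.0, A_e = A_n). φR_n = 0.75 × 65 × 1.6797 = 81.9 kips.
Tension yield (gross): A_g = 7.125×0.3125 = 2.2266 in². φR_n = 0.90 × 50 × 2.2266 = 100.2 kips.
Governing: min(222.7, 195.4, 131.0, 81.9, 100.2) = 81.9 kips → net-section rupture.

81.9 kips (net-section rupture governs)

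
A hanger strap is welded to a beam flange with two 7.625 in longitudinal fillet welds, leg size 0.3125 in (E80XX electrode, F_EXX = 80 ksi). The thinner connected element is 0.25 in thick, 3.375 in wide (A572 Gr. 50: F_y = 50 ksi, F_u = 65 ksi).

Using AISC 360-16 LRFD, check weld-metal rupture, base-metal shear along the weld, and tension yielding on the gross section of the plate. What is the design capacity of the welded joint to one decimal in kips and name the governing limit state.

38.0 kips (gross-section yield governs)

Weld metal: throat = 0.707×0.3125 = 0.22094 in, L = 2×7.625 = 15.25 in. φR_n = 0.75 × 0.6 × 80 × 0.22094 × 15.25 = 121.3 kips.
Base metal shear (0.25 in plate): yield φR_n = 1.0×0.6×50×0.25×15.25 = 114.4 kips; rupture φR_n = 0.75×0.6×65×0.25×15.25 = 111.5 kips; take 111.5 kips (rupture).
Tension yield (gross): A_g = 3.375×0.25 = 0.84375 in². φR_n = 0.90 × 50 × 0.84375 = 38.0 kips.
Governing: min(121.3, 111.5, 38.0) = 38.0 kips → gross-section yield.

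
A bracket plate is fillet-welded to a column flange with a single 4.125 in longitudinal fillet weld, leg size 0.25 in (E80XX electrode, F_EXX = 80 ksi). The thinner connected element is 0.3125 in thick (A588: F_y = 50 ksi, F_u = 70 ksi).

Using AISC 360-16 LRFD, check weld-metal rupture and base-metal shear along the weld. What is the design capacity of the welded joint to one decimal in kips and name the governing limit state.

Weld metal: throat = 0.707×0.25 = 0.17675 in, L = 4.125 in. φR_n = 0.75 × 0.6 × 80 × 0.17675 × 4.125 = 26.2 kips.
Base metal shear (0.3125 in plate): yield φR_n = 1.0×0.6×50×0.3125×4.125 = 38.7 kips; rupture φR_n = 0.75×0.6×70×0.3125×4.125 = 40.6 kips; take 38.7 kips (yield).
Governing: min(26.2, 38.7) = 26.2 kips → weld metal.

26.2 kips (weld metal governs)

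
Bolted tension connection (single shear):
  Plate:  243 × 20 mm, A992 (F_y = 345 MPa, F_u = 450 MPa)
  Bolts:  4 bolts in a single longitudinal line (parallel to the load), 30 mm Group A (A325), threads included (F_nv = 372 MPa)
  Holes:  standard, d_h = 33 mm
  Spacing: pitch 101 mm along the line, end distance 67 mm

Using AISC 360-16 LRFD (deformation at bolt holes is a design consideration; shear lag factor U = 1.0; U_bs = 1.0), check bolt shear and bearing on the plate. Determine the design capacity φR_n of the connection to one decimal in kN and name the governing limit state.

788.9 kN (bolt shear governs)

Bolt shear: A_b = π(30)²/4 = 706.86 mm². φR_n = 0.75 × 372 × 706.86 × 4 × 1 = 788.9 kN.
Bearing (20 mm plate, F_u = 450 MPa): end bolts L_c = 67 − 33/2 = 50.5, R_n = min(1.2×50.5×20×450, 2.4×30×20×450) = 545.4 kN/bolt; interior L_c = 101 − 33 = 68, R_n = 648 kN/bolt. φR_n = 0.75 × (1×545.4 + 3×648) = 1867.1 kN.
Governing: min(788.9, 1867.1) = 788.9 kN → bolt shear.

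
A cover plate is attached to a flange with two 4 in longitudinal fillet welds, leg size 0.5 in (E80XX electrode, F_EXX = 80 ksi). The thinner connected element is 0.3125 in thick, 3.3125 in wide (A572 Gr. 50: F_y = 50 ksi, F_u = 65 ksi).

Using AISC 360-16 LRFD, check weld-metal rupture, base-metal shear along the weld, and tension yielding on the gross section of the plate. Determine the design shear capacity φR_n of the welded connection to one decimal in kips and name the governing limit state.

Weld metal: throat = 0.707×0.5 = 0.3535 in, L = 2×4 = 8 in. φR_n = 0.75 × 0.6 × 80 × 0.3535 × 8 = 101.8 kips.
Base metal shear (0.3125 in plate): yield φR_n = 1.0×0.6×50×0.3125×8 = 75.0 kips; rupture φR_n = 0.75×0.6×65×0.3125×8 = 73.1 kips; take 73.1 kips (rupture).
Tension yield (gross): A_g = 3.3125×0.3125 = 1.0352 in². φR_n = 0.90 × 50 × 1.0352 = 46.6 kips.
Governing: min(101.8, 73.1, 46.6) = 46.6 kips → gross-section yield.

46.6 kips (gross-section yield governs)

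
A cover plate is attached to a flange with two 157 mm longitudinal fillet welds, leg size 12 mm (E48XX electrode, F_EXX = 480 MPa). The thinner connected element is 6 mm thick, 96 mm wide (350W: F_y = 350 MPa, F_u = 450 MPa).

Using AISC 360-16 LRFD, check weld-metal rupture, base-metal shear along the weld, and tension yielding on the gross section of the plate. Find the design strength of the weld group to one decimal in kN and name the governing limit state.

Weld metal: throat = 0.707×12 = 8.484 mm, L = 2×157 = 314 mm. φR_n = 0.75 × 0.6 × 480 × 8.484 × 314 = 575.4 kN.
Base metal shear (6 mm plate): yield φR_n = 1.0×0.6×350×6×314 = 395.6 kN; rupture φR_n = 0.75×0.6×450×6×314 = 381.5 kN; take 381.5 kN (rupture).
Tension yield (gross): A_g = 96×6 = 576 mm². φR_n = 0.90 × 350 × 576 = 181.4 kN.
Governing: min(575.4, 381.5, 181.4) = 181.4 kN → gross-section yield.

181.4 kN (gross-section yield governs)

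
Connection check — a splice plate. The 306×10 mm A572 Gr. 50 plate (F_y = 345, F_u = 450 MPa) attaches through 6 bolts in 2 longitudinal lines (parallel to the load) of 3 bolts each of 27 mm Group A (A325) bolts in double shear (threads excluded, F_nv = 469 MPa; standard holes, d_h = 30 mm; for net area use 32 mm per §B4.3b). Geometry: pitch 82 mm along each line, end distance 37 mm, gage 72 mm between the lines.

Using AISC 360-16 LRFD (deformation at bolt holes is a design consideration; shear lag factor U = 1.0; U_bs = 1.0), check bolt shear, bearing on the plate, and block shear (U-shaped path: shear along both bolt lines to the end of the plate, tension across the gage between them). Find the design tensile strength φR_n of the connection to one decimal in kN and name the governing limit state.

Bolt shear: A_b = π(27)²/4 = 572.56 mm². φR_n = 0.75 × 469 × 572.56 × 6 × 2 = 2416.8 kN.
Bearing (10 mm plate, F_u = 450 MPa): end bolts L_c = 37 − 30/2 = 22, R_n = min(1.2×22×10×450, 2.4×27×10×450) = 118.8 kN/bolt; interior L_c = 82 − 30 = 52, R_n = 280.8 kN/bolt. φR_n = 0.75 × (2×118.8 + 4×280.8) = 1020.6 kN.
Block shear: shear path 2×[37+2×82] = 2×201 mm, A_gv = 4020, A_nv = 2×(201 − 2.5×32)×10 = 2420 mm²; tension across gage: (72 − 1×32)×10 = 400 mm². R_n = min(0.6×450×2420, 0.6×345×4020) + 1.0×450×400 = min(653.4, 832.14) + 180 = 833.4 kN. φR_n = 0.75 × 833.4 = 625.1 kN.
Governing: min(2416.8, 1020.6, 625.1) = 625.1 kN → block shear.

625.1 kN (block shear governs)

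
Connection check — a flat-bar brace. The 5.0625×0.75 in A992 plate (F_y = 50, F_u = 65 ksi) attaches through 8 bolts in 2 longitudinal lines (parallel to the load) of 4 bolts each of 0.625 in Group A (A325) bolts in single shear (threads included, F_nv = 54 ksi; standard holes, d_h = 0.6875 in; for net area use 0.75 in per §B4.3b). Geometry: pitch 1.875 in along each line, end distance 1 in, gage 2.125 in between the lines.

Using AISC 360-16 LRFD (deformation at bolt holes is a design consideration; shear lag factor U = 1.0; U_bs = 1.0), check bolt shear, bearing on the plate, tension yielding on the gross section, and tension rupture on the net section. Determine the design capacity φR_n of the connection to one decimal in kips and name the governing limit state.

Bolt shear: A_b = π(0.625)²/4 = 0.3068 in². φR_n = 0.75 × 54 × 0.3068 × 8 × 1 = 99.4 kips.
Bearing (0.75 in plate, F_u = 65 ksi): end bolts L_c = 1 − 0.6875/2 = 0.65625, R_n = min(1.2×0.65625×0.75×65, 2.4×0.625×0.75×65) = 38.391 kips/bolt; interior L_c = 1.875 − 0.6875 = 1.1875, R_n = 69.469 kips/bolt. φR_n = 0.75 × (2×38.391 + 6×69.469) = 370.2 kips.
Tension yield (gross): A_g = 5.0625×0.75 = 3.7969 in². φR_n = 0.90 × 50 × 3.7969 = 170.9 kips.
Tension rupture (net): A_n = (5.0625 − 2×0.75)×0.75 = 2.6719 in² (U = 1.0, A_e = A_n). φR_n = 0.75 × 65 × 2.6719 = 130.3 kips.
Governing: min(99.4, 370.2, 170.9, 130.3) = 99.4 kips → bolt shear.

99.4 kips (bolt shear governs)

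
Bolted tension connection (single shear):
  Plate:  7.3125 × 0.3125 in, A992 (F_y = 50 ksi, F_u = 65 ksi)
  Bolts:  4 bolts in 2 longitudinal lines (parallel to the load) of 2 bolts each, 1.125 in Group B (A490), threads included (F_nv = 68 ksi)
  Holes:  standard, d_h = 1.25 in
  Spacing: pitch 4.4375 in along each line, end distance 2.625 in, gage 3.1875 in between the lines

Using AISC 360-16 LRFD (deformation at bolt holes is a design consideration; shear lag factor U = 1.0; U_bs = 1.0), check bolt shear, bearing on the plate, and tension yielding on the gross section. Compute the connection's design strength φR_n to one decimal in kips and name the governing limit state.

102.8 kips (gross-section yield governs)

Bolt shear: A_b = π(1.125)²/4 = 0.99402 in². φR_n = 0.75 × 68 × 0.99402 × 4 × 1 = 202.8 kips.
Bearing (0.3125 in plate, F_u = 65 ksi): end bolts L_c = 2.625 − 1.25/2 = 2, R_n = min(1.2×2×0.3125×65, 2.4×1.125×0.3125×65) = 48.75 kips/bolt; interior L_c = 4.4375 − 1.25 = 3.1875, R_n = 54.844 kips/bolt. φR_n = 0.75 × (2×48.75 + 2×54.844) = 155.4 kips.
Tension yield (gross): A_g = 7.3125×0.3125 = 2.2852 in². φR_n = 0.90 × 50 × 2.2852 = 102.8 kips.
Governing: min(202.8, 155.4, 102.8) = 102.8 kips → gross-section yield.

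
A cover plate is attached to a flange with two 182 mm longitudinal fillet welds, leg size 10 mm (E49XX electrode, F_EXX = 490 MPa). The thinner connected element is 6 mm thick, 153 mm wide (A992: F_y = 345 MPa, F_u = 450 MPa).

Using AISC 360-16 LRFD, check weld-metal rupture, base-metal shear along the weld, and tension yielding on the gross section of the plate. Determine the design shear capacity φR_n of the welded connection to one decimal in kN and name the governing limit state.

285.0 kN (gross-section yield governs)

Weld metal: throat = 0.707×10 = 7.07 mm, L = 2×182 = 364 mm. φR_n = 0.75 × 0.6 × 490 × 7.07 × 364 = 567.5 kN.
Base metal shear (6 mm plate): yield φR_n = 1.0×0.6×345×6×364 = 452.1 kN; rupture φR_n = 0.75×0.6×450×6×364 = 442.3 kN; take 442.3 kN (rupture).
Tension yield (gross): A_g = 153×6 = 918 mm². φR_n = 0.90 × 345 × 918 = 285.0 kN.
Governing: min(567.5, 442.3, 285.0) = 285.0 kN → gross-section yield.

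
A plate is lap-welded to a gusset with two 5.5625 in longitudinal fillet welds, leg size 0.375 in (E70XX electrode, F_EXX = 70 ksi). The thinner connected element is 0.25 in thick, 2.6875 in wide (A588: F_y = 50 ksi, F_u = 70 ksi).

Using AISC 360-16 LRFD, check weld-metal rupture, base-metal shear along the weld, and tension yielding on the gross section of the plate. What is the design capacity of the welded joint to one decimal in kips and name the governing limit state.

Weld metal: throat = 0.707×0.375 = 0.26513 in, L = 2×5.5625 = 11.125 in. φR_n = 0.75 × 0.6 × 70 × 0.26513 × 11.125 = 92.9 kips.
Base metal shear (0.25 in plate): yield φR_n = 1.0×0.6×50×0.25×11.125 = 83.4 kips; rupture φR_n = 0.75×0.6×70×0.25×11.125 = 87.6 kips; take 83.4 kips (yield).
Tension yield (gross): A_g = 2.6875×0.25 = 0.67188 in². φR_n = 0.90 × 50 × 0.67188 = 30.2 kips.
Governing: min(92.9, 83.4, 30.2) = 30.2 kips → gross-section yield.

30.2 kips (gross-section yield governs)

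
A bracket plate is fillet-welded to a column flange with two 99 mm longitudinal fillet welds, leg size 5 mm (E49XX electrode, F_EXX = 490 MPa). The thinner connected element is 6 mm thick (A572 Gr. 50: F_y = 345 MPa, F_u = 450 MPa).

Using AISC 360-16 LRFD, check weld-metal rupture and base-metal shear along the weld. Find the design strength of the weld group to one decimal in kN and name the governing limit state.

Weld metal: throat = 0.707×5 = 3.535 mm, L = 2×99 = 198 mm. φR_n = 0.75 × 0.6 × 490 × 3.535 × 198 = 154.3 kN.
Base metal shear (6 mm plate): yield φR_n = 1.0×0.6×345×6×198 = 245.9 kN; rupture φR_n = 0.75×0.6×450×6×198 = 240.6 kN; take 240.6 kN (rupture).
Governing: min(154.3, 240.6) = 154.3 kN → weld metal.

154.3 kN (weld metal governs)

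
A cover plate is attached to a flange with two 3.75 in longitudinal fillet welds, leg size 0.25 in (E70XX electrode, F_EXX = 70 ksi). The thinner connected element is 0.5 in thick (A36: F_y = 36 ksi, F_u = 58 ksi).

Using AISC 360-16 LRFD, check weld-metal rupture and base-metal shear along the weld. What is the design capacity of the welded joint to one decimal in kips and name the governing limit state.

41.8 kips (weld metal governs)

Weld metal: throat = 0.707×0.25 = 0.17675 in, L = 2×3.75 = 7.5 in. φR_n = 0.75 × 0.6 × 70 × 0.17675 × 7.5 = 41.8 kips.
Base metal shear (0.5 in plate): yield φR_n = 1.0×0.6×36×0.5×7.5 = 81.0 kips; rupture φR_n = 0.75×0.6×58×0.5×7.5 = 97.9 kips; take 81.0 kips (yield).
Governing: min(41.8, 81.0) = 41.8 kips → weld metal.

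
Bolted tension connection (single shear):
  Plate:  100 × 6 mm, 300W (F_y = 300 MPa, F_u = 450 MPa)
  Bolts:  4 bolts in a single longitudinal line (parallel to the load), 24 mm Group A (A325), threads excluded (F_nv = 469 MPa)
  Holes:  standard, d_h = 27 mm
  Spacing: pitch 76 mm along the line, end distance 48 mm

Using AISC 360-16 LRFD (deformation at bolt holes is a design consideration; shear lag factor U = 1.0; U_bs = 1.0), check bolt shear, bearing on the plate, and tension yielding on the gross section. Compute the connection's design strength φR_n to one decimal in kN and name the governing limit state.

Bolt shear: A_b = π(24)²/4 = 452.39 mm². φR_n = 0.75 × 469 × 452.39 × 4 × 1 = 636.5 kN.
Bearing (6 mm plate, F_u = 450 MPa): end bolts L_c = 48 − 27/2 = 34.5, R_n = min(1.2×34.5×6×450, 2.4×24×6×450) = 111.78 kN/bolt; interior L_c = 76 − 27 = 49, R_n = 155.52 kN/bolt. φR_n = 0.75 × (1×111.78 + 3×155.52) = 433.8 kN.
Tension yield (gross): A_g = 100×6 = 600 mm². φR_n = 0.90 × 300 × 600 = 162.0 kN.
Governing: min(636.5, 433.8, 162.0) = 162.0 kN → gross-section yield.

162.0 kN (gross-section yield governs)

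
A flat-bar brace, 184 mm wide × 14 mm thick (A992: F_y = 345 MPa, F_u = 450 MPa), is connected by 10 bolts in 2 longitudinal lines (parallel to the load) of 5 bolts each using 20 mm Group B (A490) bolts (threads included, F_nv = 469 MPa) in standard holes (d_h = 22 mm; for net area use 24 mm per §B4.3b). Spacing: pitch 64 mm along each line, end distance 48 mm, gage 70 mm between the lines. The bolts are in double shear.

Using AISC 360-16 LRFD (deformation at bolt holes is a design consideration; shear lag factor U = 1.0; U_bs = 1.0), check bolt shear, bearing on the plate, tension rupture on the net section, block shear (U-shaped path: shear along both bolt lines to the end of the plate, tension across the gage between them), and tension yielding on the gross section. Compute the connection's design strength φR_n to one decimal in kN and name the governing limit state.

642.6 kN (net-section rupture governs)

Bolt shear: A_b = π(20)²/4 = 314.16 mm². φR_n = 0.75 × 469 × 314.16 × 10 × 2 = 2210.1 kN.
Bearing (14 mm plate, F_u = 450 MPa): end bolts L_c = 48 − 22/2 = 37, R_n = min(1.2×37×14×450, 2.4×20×14×450) = 279.72 kN/bolt; interior L_c = 64 − 22 = 42, R_n = 302.4 kN/bolt. φR_n = 0.75 × (2×279.72 + 8×302.4) = 2234.0 kN.
Tension rupture (net): A_n = (184 − 2×24)×14 = 1904 mm² (U = 1.0, A_e = A_n). φR_n = 0.75 × 450 × 1904 = 642.6 kN.
Block shear: shear path 2×[48+4×64] = 2×304 mm, A_gv = 8512, A_nv = 2×(304 − 4.5×24)×14 = 5488 mm²; tension across gage: (70 − 1×24)×14 = 644 mm². R_n = min(0.6×450×5488, 0.6×345×8512) + 1.0×450×644 = min(1481.8, 1762) + 289.8 = 1771.6 kN. φR_n = 0.75 × 1771.6 = 1328.7 kN.
Tension yield (gross): A_g = 184×14 = 2576 mm². φR_n = 0.90 × 345 × 2576 = 799.8 kN.
Governing: min(2210.1, 2234.0, 642.6, 1328.7, 799.8) = 642.6 kN → net-section rupture.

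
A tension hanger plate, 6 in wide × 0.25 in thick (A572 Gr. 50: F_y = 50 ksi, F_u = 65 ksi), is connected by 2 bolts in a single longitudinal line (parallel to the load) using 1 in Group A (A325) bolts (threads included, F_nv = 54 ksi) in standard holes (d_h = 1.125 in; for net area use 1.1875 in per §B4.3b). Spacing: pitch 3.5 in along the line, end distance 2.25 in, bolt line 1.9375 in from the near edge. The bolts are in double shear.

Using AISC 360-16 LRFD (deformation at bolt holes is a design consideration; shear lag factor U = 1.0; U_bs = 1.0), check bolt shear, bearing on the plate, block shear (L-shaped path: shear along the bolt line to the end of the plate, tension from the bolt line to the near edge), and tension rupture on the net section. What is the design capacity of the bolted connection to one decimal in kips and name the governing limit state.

45.4 kips (block shear governs)

Bolt shear: A_b = π(1)²/4 = 0.7854 in². φR_n = 0.75 × 54 × 0.7854 × 2 × 2 = 127.2 kips.
Bearing (0.25 in plate, F_u = 65 ksi): end bolts L_c = 2.25 − 1.125/2 = 1.6875, R_n = min(1.2×1.6875×0.25×65, 2.4×1×0.25×65) = 32.906 kips/bolt; interior L_c = 3.5 − 1.125 = 2.375, R_n = 39 kips/bolt. φR_n = 0.75 × (1×32.906 + 1×39) = 53.9 kips.
Block shear: shear path 1×[2.25+1×3.5] = 1×5.75 in, A_gv = 1.4375, A_nv = 1×(5.75 − 1.5×1.1875)×0.25 = 0.99219 in²; tension to near edge: (1.9375 − 0.5×1.1875)×0.25 = 0.33594 in². R_n = min(0.6×65×0.99219, 0.6×50×1.4375) + 1.0×65×0.33594 = min(38.695, 43.125) + 21.836 = 60.531 kips. φR_n = 0.75 × 60.531 = 45.4 kips.
Tension rupture (net): A_n = (6 − 1×1.1875)×0.25 = 1.2031 in² (U = 1.0, A_e = A_n). φR_n = 0.75 × 65 × 1.2031 = 58.7 kips.
Governing: min(127.2, 53.9, 45.4, 58.7) = 45.4 kips → block shear.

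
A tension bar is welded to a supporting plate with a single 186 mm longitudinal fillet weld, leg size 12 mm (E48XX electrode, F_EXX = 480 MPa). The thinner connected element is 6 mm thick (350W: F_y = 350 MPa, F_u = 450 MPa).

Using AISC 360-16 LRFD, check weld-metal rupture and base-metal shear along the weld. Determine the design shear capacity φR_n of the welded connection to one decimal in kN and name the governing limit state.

Weld metal: throat = 0.707×12 = 8.484 mm, L = 186 mm. φR_n = 0.75 × 0.6 × 480 × 8.484 × 186 = 340.9 kN.
Base metal shear (6 mm plate): yield φR_n = 1.0×0.6×350×6×186 = 234.4 kN; rupture φR_n = 0.75×0.6×450×6×186 = 226.0 kN; take 226.0 kN (rupture).
Governing: min(340.9, 226.0) = 226.0 kN → base-metal shear.

226.0 kN (base-metal shear governs)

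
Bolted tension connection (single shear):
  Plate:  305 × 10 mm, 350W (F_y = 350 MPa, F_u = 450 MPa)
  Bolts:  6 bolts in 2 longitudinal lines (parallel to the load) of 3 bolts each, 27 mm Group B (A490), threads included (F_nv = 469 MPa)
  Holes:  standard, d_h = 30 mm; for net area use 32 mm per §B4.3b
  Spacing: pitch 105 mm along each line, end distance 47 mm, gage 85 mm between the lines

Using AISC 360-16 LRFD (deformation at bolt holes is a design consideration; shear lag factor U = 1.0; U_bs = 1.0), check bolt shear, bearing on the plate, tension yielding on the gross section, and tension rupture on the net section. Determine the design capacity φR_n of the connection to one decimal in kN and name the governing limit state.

813.4 kN (net-section rupture governs)

Bolt shear: A_b = π(27)²/4 = 572.56 mm². φR_n = 0.75 × 469 × 572.56 × 6 × 1 = 1208.4 kN.
Bearing (10 mm plate, F_u = 450 MPa): end bolts L_c = 47 − 30/2 = 32, R_n = min(1.2×32×10×450, 2.4×27×10×450) = 172.8 kN/bolt; interior L_c = 105 − 30 = 75, R_n = 291.6 kN/bolt. φR_n = 0.75 × (2×172.8 + 4×291.6) = 1134.0 kN.
Tension yield (gross): A_g = 305×10 = 3050 mm². φR_n = 0.90 × 350 × 3050 = 960.8 kN.
Tension rupture (net): A_n = (305 − 2×32)×10 = 2410 mm² (U = 1.0, A_e = A_n). φR_n = 0.75 × 450 × 2410 = 813.4 kN.
Governing: min(1208.4, 1134.0, 960.8, 813.4) = 813.4 kN → net-section rupture.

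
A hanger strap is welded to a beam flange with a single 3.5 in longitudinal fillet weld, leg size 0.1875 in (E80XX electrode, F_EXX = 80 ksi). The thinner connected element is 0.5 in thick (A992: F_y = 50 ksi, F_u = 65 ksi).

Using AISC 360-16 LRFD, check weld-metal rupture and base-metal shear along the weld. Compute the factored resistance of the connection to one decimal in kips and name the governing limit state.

Weld metal: throat = 0.707×0.1875 = 0.13256 in, L = 3.5 in. φR_n = 0.75 × 0.6 × 80 × 0.13256 × 3.5 = 16.7 kips.
Base metal shear (0.5 in plate): yield φR_n = 1.0×0.6×50×0.5×3.5 = 52.5 kips; rupture φR_n = 0.75×0.6×65×0.5×3.5 = 51.2 kips; take 51.2 kips (rupture).
Governing: min(16.7, 51.2) = 16.7 kips → weld metal.

16.7 kips (weld metal governs)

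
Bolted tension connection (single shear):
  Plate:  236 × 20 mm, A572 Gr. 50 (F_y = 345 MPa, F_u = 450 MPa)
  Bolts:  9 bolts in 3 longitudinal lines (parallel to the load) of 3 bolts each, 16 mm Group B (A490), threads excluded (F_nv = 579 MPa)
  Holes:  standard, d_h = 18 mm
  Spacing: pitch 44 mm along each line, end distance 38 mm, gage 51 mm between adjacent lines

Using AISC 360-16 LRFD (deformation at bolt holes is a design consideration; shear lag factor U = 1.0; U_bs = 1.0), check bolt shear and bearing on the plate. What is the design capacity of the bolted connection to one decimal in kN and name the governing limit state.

Bolt shear: A_b = π(16)²/4 = 201.06 mm². φR_n = 0.75 × 579 × 201.06 × 9 × 1 = 785.8 kN.
Bearing (20 mm plate, F_u = 450 MPa): end bolts L_c = 38 − 18/2 = 29, R_n = min(1.2×29×20×450, 2.4×16×20×450) = 313.2 kN/bolt; interior L_c = 44 − 18 = 26, R_n = 280.8 kN/bolt. φR_n = 0.75 × (3×313.2 + 6×280.8) = 1968.3 kN.
Governing: min(785.8, 1968.3) = 785.8 kN → bolt shear.

785.8 kN (bolt shear governs)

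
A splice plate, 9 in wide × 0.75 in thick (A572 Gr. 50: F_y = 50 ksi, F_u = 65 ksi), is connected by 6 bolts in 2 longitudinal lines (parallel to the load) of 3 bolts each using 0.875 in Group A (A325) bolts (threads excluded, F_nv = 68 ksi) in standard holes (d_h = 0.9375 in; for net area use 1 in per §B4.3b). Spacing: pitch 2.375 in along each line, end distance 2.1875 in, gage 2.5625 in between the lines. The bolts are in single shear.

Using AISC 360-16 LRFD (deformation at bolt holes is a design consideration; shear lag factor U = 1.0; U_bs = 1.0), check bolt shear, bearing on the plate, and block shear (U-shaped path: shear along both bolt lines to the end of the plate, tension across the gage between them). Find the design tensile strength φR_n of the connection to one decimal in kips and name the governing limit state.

184.0 kips (bolt shear governs)

Bolt shear: A_b = π(0.875)²/4 = 0.60132 in². φR_n = 0.75 × 68 × 0.60132 × 6 × 1 = 184.0 kips.
Bearing (0.75 in plate, F_u = 65 ksi): end bolts L_c = 2.1875 − 0.9375/2 = 1.71875, R_n = min(1.2×1.71875×0.75×65, 2.4×0.875×0.75×65) = 100.55 kips/bolt; interior L_c = 2.375 − 0.9375 = 1.4375, R_n = 84.094 kips/bolt. φR_n = 0.75 × (2×100.55 + 4×84.094) = 403.1 kips.
Block shear: shear path 2×[2.1875+2×2.375] = 2×6.9375 in, A_gv = 10.406, A_nv = 2×(6.9375 − 2.5×1)×0.75 = 6.6563 in²; tension across gage: (2.5625 − 1×1)×0.75 = 1.1719 in². R_n = min(0.6×65×6.6563, 0.6×50×10.406) + 1.0×65×1.1719 = min(259.6, 312.18) + 76.174 = 335.77 kips. φR_n = 0.75 × 335.77 = 251.8 kips.
Governing: min(184.0, 403.1, 251.8) = 184.0 kips → bolt shear.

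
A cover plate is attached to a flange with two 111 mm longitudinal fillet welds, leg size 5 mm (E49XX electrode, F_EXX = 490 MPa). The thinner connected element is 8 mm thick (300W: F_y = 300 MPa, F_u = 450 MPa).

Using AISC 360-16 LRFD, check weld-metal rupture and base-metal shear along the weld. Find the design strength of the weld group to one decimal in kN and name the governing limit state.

173.0 kN (weld metal governs)

Weld metal: throat = 0.707×5 = 3.535 mm, L = 2×111 = 222 mm. φR_n = 0.75 × 0.6 × 490 × 3.535 × 222 = 173.0 kN.
Base metal shear (8 mm plate): yield φR_n = 1.0×0.6×300×8×222 = 319.7 kN; rupture φR_n = 0.75×0.6×450×8×222 = 359.6 kN; take 319.7 kN (yield).
Governing: min(173.0, 319.7) = 173.0 kN → weld metal.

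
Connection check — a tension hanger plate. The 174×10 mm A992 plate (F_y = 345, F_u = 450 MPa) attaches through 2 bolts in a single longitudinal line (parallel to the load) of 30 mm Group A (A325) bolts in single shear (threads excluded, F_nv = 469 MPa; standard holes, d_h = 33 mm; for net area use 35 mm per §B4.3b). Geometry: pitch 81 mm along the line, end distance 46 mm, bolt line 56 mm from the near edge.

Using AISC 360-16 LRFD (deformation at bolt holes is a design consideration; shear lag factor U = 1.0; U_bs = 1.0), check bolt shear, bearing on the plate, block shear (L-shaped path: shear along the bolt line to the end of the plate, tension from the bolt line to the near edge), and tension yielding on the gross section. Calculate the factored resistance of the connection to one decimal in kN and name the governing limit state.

280.8 kN (block shear governs)

Bolt shear: A_b = π(30)²/4 = 706.86 mm². φR_n = 0.75 × 469 × 706.86 × 2 × 1 = 497.3 kN.
Bearing (10 mm plate, F_u = 450 MPa): end bolts L_c = 46 − 33/2 = 29.5, R_n = min(1.2×29.5×10×450, 2.4×30×10×450) = 159.3 kN/bolt; interior L_c = 81 − 33 = 48, R_n = 259.2 kN/bolt. φR_n = 0.75 × (1×159.3 + 1×259.2) = 313.9 kN.
Block shear: shear path 1×[46+1×81] = 1×127 mm, A_gv = 1270, A_nv = 1×(127 − 1.5×35)×10 = 745 mm²; tension to near edge: (56 − 0.5×35)×10 = 385 mm². R_n = min(0.6×450×745, 0.6×345×1270) + 1.0×450×385 = min(201.15, 262.89) + 173.25 = 374.4 kN. φR_n = 0.75 × 374.4 = 280.8 kN.
Tension yield (gross): A_g = 174×10 = 1740 mm². φR_n = 0.90 × 345 × 1740 = 540.3 kN.
Governing: min(497.3, 313.9, 280.8, 540.3) = 280.8 kN → block shear.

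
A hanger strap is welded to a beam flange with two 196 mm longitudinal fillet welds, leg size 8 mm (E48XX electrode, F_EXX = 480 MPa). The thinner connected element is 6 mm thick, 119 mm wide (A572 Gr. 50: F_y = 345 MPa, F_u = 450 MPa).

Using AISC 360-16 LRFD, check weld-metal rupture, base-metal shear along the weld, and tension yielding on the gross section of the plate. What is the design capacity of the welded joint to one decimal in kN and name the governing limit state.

Weld metal: throat = 0.707×8 = 5.656 mm, L = 2×196 = 392 mm. φR_n = 0.75 × 0.6 × 480 × 5.656 × 392 = 478.9 kN.
Base metal shear (6 mm plate): yield φR_n = 1.0×0.6×345×6×392 = 486.9 kN; rupture φR_n = 0.75×0.6×450×6×392 = 476.3 kN; take 476.3 kN (rupture).
Tension yield (gross): A_g = 119×6 = 714 mm². φR_n = 0.90 × 345 × 714 = 221.7 kN.
Governing: min(478.9, 476.3, 221.7) = 221.7 kN → gross-section yield.

221.7 kN (gross-section yield governs)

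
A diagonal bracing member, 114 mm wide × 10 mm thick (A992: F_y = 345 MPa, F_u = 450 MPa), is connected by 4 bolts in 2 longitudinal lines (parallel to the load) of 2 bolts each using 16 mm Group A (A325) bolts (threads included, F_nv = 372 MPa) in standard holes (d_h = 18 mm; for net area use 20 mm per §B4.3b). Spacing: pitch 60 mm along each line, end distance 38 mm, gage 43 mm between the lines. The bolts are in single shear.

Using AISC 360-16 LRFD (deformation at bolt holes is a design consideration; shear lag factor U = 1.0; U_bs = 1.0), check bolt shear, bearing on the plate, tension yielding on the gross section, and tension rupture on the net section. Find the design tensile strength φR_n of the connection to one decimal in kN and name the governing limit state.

224.4 kN (bolt shear governs)

Bolt shear: A_b = π(16)²/4 = 201.06 mm². φR_n = 0.75 × 372 × 201.06 × 4 × 1 = 224.4 kN.
Bearing (10 mm plate, F_u = 450 MPa): end bolts L_c = 38 − 18/2 = 29, R_n = min(1.2×29×10×450, 2.4×16×10×450) = 156.6 kN/bolt; interior L_c = 60 − 18 = 42, R_n = 172.8 kN/bolt. φR_n = 0.75 × (2×156.6 + 2×172.8) = 494.1 kN.
Tension yield (gross): A_g = 114×10 = 1140 mm². φR_n = 0.90 × 345 × 1140 = 354.0 kN.
Tension rupture (net): A_n = (114 − 2×20)×10 = 740 mm² (U = 1.0, A_e = A_n). φR_n = 0.75 × 450 × 740 = 249.8 kN.
Governing: min(224.4, 494.1, 354.0, 249.8) = 224.4 kN → bolt shear.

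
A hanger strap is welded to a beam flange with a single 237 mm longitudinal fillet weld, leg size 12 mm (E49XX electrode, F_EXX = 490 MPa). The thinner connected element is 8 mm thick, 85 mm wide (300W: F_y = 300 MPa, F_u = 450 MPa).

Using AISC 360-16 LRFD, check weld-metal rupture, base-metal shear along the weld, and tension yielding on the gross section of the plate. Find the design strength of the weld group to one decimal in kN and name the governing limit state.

Weld metal: throat = 0.707×12 = 8.484 mm, L = 237 mm. φR_n = 0.75 × 0.6 × 490 × 8.484 × 237 = 443.4 kN.
Base metal shear (8 mm plate): yield φR_n = 1.0×0.6×300×8×237 = 341.3 kN; rupture φR_n = 0.75×0.6×450×8×237 = 383.9 kN; take 341.3 kN (yield).
Tension yield (gross): A_g = 85×8 = 680 mm². φR_n = 0.90 × 300 × 680 = 183.6 kN.
Governing: min(443.4, 341.3, 183.6) = 183.6 kN → gross-section yield.

183.6 kN (gross-section yield governs)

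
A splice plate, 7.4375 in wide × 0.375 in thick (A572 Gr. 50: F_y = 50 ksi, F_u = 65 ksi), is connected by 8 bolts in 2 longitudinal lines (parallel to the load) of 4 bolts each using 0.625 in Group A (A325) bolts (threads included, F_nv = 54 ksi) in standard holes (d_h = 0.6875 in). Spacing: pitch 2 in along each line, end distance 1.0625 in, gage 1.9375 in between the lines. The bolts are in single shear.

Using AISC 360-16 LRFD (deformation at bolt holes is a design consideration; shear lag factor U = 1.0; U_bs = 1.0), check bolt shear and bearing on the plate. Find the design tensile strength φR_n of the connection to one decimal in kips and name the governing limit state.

99.4 kips (bolt shear governs)

Bolt shear: A_b = π(0.625)²/4 = 0.3068 in². φR_n = 0.75 × 54 × 0.3068 × 8 × 1 = 99.4 kips.
Bearing (0.375 in plate, F_u = 65 ksi): end bolts L_c = 1.0625 − 0.6875/2 = 0.71875, R_n = min(1.2×0.71875×0.375×65, 2.4×0.625×0.375×65) = 21.023 kips/bolt; interior L_c = 2 − 0.6875 = 1.3125, R_n = 36.563 kips/bolt. φR_n = 0.75 × (2×21.023 + 6×36.563) = 196.1 kips.
Governing: min(99.4, 196.1) = 99.4 kips → bolt shear.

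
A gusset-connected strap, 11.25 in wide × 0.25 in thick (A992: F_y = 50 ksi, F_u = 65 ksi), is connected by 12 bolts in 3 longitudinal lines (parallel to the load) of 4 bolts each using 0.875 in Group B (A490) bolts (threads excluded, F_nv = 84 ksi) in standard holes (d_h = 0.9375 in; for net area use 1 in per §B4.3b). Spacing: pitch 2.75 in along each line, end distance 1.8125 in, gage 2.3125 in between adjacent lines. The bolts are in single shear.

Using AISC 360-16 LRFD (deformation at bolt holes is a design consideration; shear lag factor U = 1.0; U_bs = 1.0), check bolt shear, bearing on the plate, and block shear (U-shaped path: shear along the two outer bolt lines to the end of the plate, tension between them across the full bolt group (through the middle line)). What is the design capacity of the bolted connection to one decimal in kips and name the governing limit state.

Bolt shear: A_b = π(0.875)²/4 = 0.60132 in². φR_n = 0.75 × 84 × 0.60132 × 12 × 1 = 454.6 kips.
Bearing (0.25 in plate, F_u = 65 ksi): end bolts L_c = 1.8125 − 0.9375/2 = 1.34375, R_n = min(1.2×1.34375×0.25×65, 2.4×0.875×0.25×65) = 26.203 kips/bolt; interior L_c = 2.75 − 0.9375 = 1.8125, R_n = 34.125 kips/bolt. φR_n = 0.75 × (3×26.203 + 9×34.125) = 289.3 kips.
Block shear: shear path 2×[1.8125+3×2.75] = 2×10.0625 in, A_gv = 5.0313, A_nv = 2×(10.0625 − 3.5×1)×0.25 = 3.2813 in²; tension across gage: (4.625 − 2×1)×0.25 = 0.65625 in². R_n = min(0.6×65×3.2813, 0.6×50×5.0313) + 1.0×65×0.65625 = min(127.97, 150.94) + 42.656 = 170.63 kips. φR_n = 0.75 × 170.63 = 128.0 kips.
Governing: min(454.6, 289.3, 128.0) = 128.0 kips → block shear.

128.0 kips (block shear governs)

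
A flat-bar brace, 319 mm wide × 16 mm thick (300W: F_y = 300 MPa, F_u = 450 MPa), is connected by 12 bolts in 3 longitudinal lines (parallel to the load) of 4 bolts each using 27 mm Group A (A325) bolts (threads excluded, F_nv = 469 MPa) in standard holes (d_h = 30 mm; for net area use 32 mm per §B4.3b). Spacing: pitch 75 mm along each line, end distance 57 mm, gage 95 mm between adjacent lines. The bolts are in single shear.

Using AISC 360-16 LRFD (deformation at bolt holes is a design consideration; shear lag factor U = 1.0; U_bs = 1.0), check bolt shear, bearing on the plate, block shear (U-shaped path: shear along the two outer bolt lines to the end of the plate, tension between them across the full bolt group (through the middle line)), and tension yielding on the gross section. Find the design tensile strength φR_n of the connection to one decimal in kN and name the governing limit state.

Bolt shear: A_b = π(27)²/4 = 572.56 mm². φR_n = 0.75 × 469 × 572.56 × 12 × 1 = 2416.8 kN.
Bearing (16 mm plate, F_u = 450 MPa): end bolts L_c = 57 − 30/2 = 42, R_n = min(1.2×42×16×450, 2.4×27×16×450) = 362.88 kN/bolt; interior L_c = 75 − 30 = 45, R_n = 388.8 kN/bolt. φR_n = 0.75 × (3×362.88 + 9×388.8) = 3440.9 kN.
Block shear: shear path 2×[57+3×75] = 2×282 mm, A_gv = 9024, A_nv = 2×(282 − 3.5×32)×16 = 5440 mm²; tension across gage: (190 − 2×32)×16 = 2016 mm². R_n = min(0.6×450×5440, 0.6×300×9024) + 1.0×450×2016 = min(1468.8, 1624.3) + 907.2 = 2376 kN. φR_n = 0.75 × 2376 = 1782.0 kN.
Tension yield (gross): A_g = 319×16 = 5104 mm². φR_n = 0.90 × 300 × 5104 = 1378.1 kN.
Governing: min(2416.8, 3440.9, 1782.0, 1378.1) = 1378.1 kN → gross-section yield.

1378.1 kN (gross-section yield governs)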